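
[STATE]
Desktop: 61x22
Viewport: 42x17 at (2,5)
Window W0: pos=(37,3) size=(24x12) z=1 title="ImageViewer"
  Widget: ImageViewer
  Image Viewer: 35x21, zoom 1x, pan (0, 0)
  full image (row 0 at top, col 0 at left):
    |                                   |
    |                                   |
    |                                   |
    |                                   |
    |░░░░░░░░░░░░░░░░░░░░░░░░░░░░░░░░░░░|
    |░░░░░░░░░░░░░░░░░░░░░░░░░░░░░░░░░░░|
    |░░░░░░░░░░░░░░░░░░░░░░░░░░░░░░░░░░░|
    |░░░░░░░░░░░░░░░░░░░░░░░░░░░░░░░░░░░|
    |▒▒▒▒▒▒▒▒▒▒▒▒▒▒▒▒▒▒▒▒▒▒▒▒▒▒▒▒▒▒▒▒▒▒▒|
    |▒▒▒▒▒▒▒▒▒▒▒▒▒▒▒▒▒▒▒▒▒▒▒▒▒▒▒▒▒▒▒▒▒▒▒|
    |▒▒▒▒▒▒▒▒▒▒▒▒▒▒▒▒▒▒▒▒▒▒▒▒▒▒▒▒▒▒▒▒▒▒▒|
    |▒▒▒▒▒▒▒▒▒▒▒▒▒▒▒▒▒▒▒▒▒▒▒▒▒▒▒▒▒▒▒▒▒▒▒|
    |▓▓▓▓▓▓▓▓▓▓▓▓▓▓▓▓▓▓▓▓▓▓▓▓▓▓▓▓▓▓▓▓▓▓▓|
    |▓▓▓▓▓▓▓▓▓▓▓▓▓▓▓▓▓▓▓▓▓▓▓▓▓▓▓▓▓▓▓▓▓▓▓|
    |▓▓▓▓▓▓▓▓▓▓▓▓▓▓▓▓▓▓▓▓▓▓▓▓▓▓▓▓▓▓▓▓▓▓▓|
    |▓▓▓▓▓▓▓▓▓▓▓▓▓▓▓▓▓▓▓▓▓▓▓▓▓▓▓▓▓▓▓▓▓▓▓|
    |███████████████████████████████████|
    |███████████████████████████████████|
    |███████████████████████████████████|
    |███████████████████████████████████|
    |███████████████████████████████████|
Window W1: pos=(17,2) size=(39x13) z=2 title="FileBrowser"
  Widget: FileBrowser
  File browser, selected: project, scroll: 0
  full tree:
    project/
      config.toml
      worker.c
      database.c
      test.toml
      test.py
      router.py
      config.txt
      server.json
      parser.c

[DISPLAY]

               ┃> [-] project/            
               ┃    config.toml           
               ┃    worker.c              
               ┃    database.c            
               ┃    test.toml             
               ┃    test.py               
               ┃    router.py             
               ┃    config.txt            
               ┃    server.json           
               ┗━━━━━━━━━━━━━━━━━━━━━━━━━━
                                          
                                          
                                          
                                          
                                          
                                          
                                          


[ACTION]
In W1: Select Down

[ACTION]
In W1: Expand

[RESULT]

               ┃  [-] project/            
               ┃  > config.toml           
               ┃    worker.c              
               ┃    database.c            
               ┃    test.toml             
               ┃    test.py               
               ┃    router.py             
               ┃    config.txt            
               ┃    server.json           
               ┗━━━━━━━━━━━━━━━━━━━━━━━━━━
                                          
                                          
                                          
                                          
                                          
                                          
                                          


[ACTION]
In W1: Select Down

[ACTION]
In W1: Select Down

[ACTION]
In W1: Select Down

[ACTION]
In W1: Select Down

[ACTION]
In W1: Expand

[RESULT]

               ┃  [-] project/            
               ┃    config.toml           
               ┃    worker.c              
               ┃    database.c            
               ┃    test.toml             
               ┃  > test.py               
               ┃    router.py             
               ┃    config.txt            
               ┃    server.json           
               ┗━━━━━━━━━━━━━━━━━━━━━━━━━━
                                          
                                          
                                          
                                          
                                          
                                          
                                          


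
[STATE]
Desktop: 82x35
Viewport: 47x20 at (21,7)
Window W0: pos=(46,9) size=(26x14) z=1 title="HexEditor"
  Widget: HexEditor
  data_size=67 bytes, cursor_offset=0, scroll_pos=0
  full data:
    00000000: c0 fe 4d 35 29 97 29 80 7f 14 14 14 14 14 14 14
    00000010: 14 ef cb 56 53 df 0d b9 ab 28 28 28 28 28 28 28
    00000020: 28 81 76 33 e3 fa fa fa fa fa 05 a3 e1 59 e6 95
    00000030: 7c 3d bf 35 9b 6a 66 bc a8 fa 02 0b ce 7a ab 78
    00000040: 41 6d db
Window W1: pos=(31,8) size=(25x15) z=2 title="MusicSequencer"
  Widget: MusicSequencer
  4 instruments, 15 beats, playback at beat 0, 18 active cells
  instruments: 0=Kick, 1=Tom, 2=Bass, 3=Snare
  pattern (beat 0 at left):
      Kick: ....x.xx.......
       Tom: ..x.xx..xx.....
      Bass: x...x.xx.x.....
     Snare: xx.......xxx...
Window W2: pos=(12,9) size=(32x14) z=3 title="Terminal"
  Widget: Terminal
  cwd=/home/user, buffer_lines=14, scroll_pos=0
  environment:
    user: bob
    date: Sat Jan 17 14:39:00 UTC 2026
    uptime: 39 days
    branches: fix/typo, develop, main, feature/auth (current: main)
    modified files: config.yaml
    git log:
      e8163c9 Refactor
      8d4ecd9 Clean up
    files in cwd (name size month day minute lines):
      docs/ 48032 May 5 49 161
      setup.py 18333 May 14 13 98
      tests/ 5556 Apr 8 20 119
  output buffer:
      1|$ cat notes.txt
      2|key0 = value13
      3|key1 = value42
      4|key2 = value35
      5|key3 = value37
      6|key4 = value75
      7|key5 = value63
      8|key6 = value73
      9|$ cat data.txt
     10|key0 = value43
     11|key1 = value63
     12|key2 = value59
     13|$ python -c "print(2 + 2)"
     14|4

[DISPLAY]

                                               
          ┏━━━━━━━━━━━━━━━━━━━━━━━┓            
━━━━━━━━━━━━━━━━━━━━━━┓cer        ┃━━━━━━━━━━━━
l                     ┃───────────┨r           
──────────────────────┨678901234  ┃────────────
tes.txt               ┃██·······  ┃ C0 fe 4d 35
alue13                ┃··██·····  ┃ 14 ef cb 56
alue42                ┃██·█·····  ┃ 28 81 76 33
alue35                ┃···███···  ┃ 7c 3d bf 35
alue37                ┃           ┃ 41 6d db   
alue75                ┃           ┃            
alue63                ┃           ┃            
alue73                ┃           ┃            
ta.txt                ┃           ┃            
alue43                ┃           ┃            
━━━━━━━━━━━━━━━━━━━━━━┛━━━━━━━━━━━┛━━━━━━━━━━━━
                                               
                                               
                                               
                                               


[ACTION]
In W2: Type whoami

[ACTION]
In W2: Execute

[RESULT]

                                               
          ┏━━━━━━━━━━━━━━━━━━━━━━━┓            
━━━━━━━━━━━━━━━━━━━━━━┓cer        ┃━━━━━━━━━━━━
l                     ┃───────────┨r           
──────────────────────┨678901234  ┃────────────
alue73                ┃██·······  ┃ C0 fe 4d 35
ta.txt                ┃··██·····  ┃ 14 ef cb 56
alue43                ┃██·█·····  ┃ 28 81 76 33
alue63                ┃···███···  ┃ 7c 3d bf 35
alue59                ┃           ┃ 41 6d db   
 -c "print(2 + 2)"    ┃           ┃            
                      ┃           ┃            
                      ┃           ┃            
                      ┃           ┃            
                      ┃           ┃            
━━━━━━━━━━━━━━━━━━━━━━┛━━━━━━━━━━━┛━━━━━━━━━━━━
                                               
                                               
                                               
                                               


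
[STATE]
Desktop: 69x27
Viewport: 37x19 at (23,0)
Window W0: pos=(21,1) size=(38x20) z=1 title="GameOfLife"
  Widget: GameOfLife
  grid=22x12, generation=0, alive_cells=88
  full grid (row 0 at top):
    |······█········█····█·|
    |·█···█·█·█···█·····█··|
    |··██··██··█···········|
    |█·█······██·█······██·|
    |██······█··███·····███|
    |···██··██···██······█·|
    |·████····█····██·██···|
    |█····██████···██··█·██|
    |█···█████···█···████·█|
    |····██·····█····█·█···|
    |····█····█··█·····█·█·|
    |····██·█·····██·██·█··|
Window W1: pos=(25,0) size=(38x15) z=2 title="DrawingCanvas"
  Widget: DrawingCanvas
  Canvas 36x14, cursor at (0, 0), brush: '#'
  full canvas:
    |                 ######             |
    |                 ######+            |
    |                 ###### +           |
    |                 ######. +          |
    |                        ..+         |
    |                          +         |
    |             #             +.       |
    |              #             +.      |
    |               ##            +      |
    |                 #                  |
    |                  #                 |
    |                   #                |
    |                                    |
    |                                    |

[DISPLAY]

  ┏━━━━━━━━━━━━━━━━━━━━━━━━━━━━━━━━━━
━━┃ DrawingCanvas                    
Ga┠──────────────────────────────────
──┃+                ######           
en┃                 ######+          
··┃                 ###### +         
█·┃                 ######. +        
·█┃                        ..+       
·█┃                          +       
█·┃             #             +.     
··┃              #             +.    
██┃               ##            +    
··┃                 #                
··┃                  #               
··┗━━━━━━━━━━━━━━━━━━━━━━━━━━━━━━━━━━
···█····█··█·····█·█·              ┃ 
···██·█·····██·██·█··              ┃ 
                                   ┃ 
                                   ┃ 


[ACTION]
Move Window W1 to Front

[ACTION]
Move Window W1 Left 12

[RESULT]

━━━━━━━━━━━━━━━━━━━━━━━━━━━┓         
anvas                      ┃━━━━━━━┓ 
───────────────────────────┨       ┃ 
        ######             ┃───────┨ 
        ######+            ┃       ┃ 
        ###### +           ┃       ┃ 
        ######. +          ┃       ┃ 
               ..+         ┃       ┃ 
                 +         ┃       ┃ 
    #             +.       ┃       ┃ 
     #             +.      ┃       ┃ 
      ##            +      ┃       ┃ 
        #                  ┃       ┃ 
         #                 ┃       ┃ 
━━━━━━━━━━━━━━━━━━━━━━━━━━━┛       ┃ 
···█····█··█·····█·█·              ┃ 
···██·█·····██·██·█··              ┃ 
                                   ┃ 
                                   ┃ 


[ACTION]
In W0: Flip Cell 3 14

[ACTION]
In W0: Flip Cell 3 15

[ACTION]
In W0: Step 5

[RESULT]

━━━━━━━━━━━━━━━━━━━━━━━━━━━┓         
anvas                      ┃━━━━━━━┓ 
───────────────────────────┨       ┃ 
        ######             ┃───────┨ 
        ######+            ┃       ┃ 
        ###### +           ┃       ┃ 
        ######. +          ┃       ┃ 
               ..+         ┃       ┃ 
                 +         ┃       ┃ 
    #             +.       ┃       ┃ 
     #             +.      ┃       ┃ 
      ##            +      ┃       ┃ 
        #                  ┃       ┃ 
         #                 ┃       ┃ 
━━━━━━━━━━━━━━━━━━━━━━━━━━━┛       ┃ 
···█··█·······██··█··              ┃ 
···█·█··········███··              ┃ 
                                   ┃ 
                                   ┃ 


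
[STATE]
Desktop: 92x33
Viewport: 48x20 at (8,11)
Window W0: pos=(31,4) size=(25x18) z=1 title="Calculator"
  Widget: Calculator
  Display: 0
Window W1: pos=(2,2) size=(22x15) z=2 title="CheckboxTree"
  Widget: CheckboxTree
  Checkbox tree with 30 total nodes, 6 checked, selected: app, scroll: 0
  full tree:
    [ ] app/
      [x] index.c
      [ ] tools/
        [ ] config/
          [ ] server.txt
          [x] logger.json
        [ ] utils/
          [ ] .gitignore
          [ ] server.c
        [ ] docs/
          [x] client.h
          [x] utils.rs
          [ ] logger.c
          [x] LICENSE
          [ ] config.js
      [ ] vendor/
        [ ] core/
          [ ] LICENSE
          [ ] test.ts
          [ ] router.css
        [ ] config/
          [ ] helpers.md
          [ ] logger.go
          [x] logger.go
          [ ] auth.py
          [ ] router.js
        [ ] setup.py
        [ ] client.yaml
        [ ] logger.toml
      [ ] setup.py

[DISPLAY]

[ ] utils/     ┃       ┃│ 4 │ 5 │ 6 │ × │      ┃
  [ ] .gitignor┃       ┃├───┼───┼───┼───┤      ┃
  [ ] server.c ┃       ┃│ 1 │ 2 │ 3 │ - │      ┃
[-] docs/      ┃       ┃├───┼───┼───┼───┤      ┃
  [x] client.h ┃       ┃│ 0 │ . │ = │ + │      ┃
━━━━━━━━━━━━━━━┛       ┃├───┼───┼───┼───┤      ┃
                       ┃│ C │ MC│ MR│ M+│      ┃
                       ┃└───┴───┴───┴───┘      ┃
                       ┃                       ┃
                       ┃                       ┃
                       ┗━━━━━━━━━━━━━━━━━━━━━━━┛
                                                
                                                
                                                
                                                
                                                
                                                
                                                
                                                
                                                


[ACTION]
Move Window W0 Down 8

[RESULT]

[ ] utils/     ┃                                
  [ ] .gitignor┃       ┏━━━━━━━━━━━━━━━━━━━━━━━┓
  [ ] server.c ┃       ┃ Calculator            ┃
[-] docs/      ┃       ┠───────────────────────┨
  [x] client.h ┃       ┃                      0┃
━━━━━━━━━━━━━━━┛       ┃┌───┬───┬───┬───┐      ┃
                       ┃│ 7 │ 8 │ 9 │ ÷ │      ┃
                       ┃├───┼───┼───┼───┤      ┃
                       ┃│ 4 │ 5 │ 6 │ × │      ┃
                       ┃├───┼───┼───┼───┤      ┃
                       ┃│ 1 │ 2 │ 3 │ - │      ┃
                       ┃├───┼───┼───┼───┤      ┃
                       ┃│ 0 │ . │ = │ + │      ┃
                       ┃├───┼───┼───┼───┤      ┃
                       ┃│ C │ MC│ MR│ M+│      ┃
                       ┃└───┴───┴───┴───┘      ┃
                       ┃                       ┃
                       ┃                       ┃
                       ┗━━━━━━━━━━━━━━━━━━━━━━━┛
                                                


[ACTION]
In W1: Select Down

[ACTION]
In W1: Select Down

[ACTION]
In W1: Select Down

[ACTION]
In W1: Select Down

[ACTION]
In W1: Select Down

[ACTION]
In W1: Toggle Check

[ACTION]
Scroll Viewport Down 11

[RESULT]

  [ ] server.c ┃       ┃ Calculator            ┃
[-] docs/      ┃       ┠───────────────────────┨
  [x] client.h ┃       ┃                      0┃
━━━━━━━━━━━━━━━┛       ┃┌───┬───┬───┬───┐      ┃
                       ┃│ 7 │ 8 │ 9 │ ÷ │      ┃
                       ┃├───┼───┼───┼───┤      ┃
                       ┃│ 4 │ 5 │ 6 │ × │      ┃
                       ┃├───┼───┼───┼───┤      ┃
                       ┃│ 1 │ 2 │ 3 │ - │      ┃
                       ┃├───┼───┼───┼───┤      ┃
                       ┃│ 0 │ . │ = │ + │      ┃
                       ┃├───┼───┼───┼───┤      ┃
                       ┃│ C │ MC│ MR│ M+│      ┃
                       ┃└───┴───┴───┴───┘      ┃
                       ┃                       ┃
                       ┃                       ┃
                       ┗━━━━━━━━━━━━━━━━━━━━━━━┛
                                                
                                                
                                                


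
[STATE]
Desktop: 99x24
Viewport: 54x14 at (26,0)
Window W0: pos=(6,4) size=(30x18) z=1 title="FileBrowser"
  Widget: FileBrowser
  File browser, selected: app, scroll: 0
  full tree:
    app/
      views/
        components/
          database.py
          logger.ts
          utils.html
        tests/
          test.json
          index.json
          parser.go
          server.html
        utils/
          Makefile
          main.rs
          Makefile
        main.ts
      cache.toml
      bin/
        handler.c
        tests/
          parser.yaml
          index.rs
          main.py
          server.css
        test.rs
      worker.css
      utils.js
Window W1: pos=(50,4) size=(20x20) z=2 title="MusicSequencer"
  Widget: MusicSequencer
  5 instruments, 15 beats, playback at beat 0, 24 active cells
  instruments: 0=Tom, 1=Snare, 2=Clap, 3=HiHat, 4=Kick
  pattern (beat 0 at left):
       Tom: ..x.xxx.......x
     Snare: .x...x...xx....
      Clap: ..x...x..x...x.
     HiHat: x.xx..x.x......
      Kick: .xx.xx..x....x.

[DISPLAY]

                                                      
                                                      
                                                      
                                                      
━━━━━━━━━┓              ┏━━━━━━━━━━━━━━━━━━┓          
         ┃              ┃ MusicSequencer   ┃          
─────────┨              ┠──────────────────┨          
         ┃              ┃      ▼12345678901┃          
         ┃              ┃   Tom··█·███·····┃          
         ┃              ┃ Snare·█···█···██·┃          
         ┃              ┃  Clap··█···█··█··┃          
         ┃              ┃ HiHat█·██··█·█···┃          
         ┃              ┃  Kick·██·██··█···┃          
         ┃              ┃                  ┃          


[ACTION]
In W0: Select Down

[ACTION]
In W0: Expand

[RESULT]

                                                      
                                                      
                                                      
                                                      
━━━━━━━━━┓              ┏━━━━━━━━━━━━━━━━━━┓          
         ┃              ┃ MusicSequencer   ┃          
─────────┨              ┠──────────────────┨          
         ┃              ┃      ▼12345678901┃          
         ┃              ┃   Tom··█·███·····┃          
s/       ┃              ┃ Snare·█···█···██·┃          
         ┃              ┃  Clap··█···█··█··┃          
         ┃              ┃ HiHat█·██··█·█···┃          
         ┃              ┃  Kick·██·██··█···┃          
         ┃              ┃                  ┃          


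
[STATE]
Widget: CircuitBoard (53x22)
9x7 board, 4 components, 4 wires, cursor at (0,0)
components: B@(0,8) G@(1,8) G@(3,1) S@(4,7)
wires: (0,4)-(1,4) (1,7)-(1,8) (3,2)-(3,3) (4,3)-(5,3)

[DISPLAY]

   0 1 2 3 4 5 6 7 8                                 
0  [.]              ·               B                
                    │                                
1                   ·           · ─ G                
                                                     
2                                                    
                                                     
3       G   · ─ ·                                    
                                                     
4               ·               S                    
                │                                    
5               ·                                    
                                                     
6                                                    
Cursor: (0,0)                                        
                                                     
                                                     
                                                     
                                                     
                                                     
                                                     
                                                     


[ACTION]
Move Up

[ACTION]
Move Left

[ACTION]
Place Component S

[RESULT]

   0 1 2 3 4 5 6 7 8                                 
0  [S]              ·               B                
                    │                                
1                   ·           · ─ G                
                                                     
2                                                    
                                                     
3       G   · ─ ·                                    
                                                     
4               ·               S                    
                │                                    
5               ·                                    
                                                     
6                                                    
Cursor: (0,0)                                        
                                                     
                                                     
                                                     
                                                     
                                                     
                                                     
                                                     


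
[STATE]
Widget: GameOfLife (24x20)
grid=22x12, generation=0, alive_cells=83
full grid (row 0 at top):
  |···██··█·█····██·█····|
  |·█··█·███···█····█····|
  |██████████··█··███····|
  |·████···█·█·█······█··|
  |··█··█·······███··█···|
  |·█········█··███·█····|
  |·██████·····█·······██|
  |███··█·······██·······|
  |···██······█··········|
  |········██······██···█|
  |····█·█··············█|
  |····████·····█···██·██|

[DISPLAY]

Gen: 0                  
···██··█·█····██·█····  
·█··█·███···█····█····  
██████████··█··███····  
·████···█·█·█······█··  
··█··█·······███··█···  
·█········█··███·█····  
·██████·····█·······██  
███··█·······██·······  
···██······█··········  
········██······██···█  
····█·█··············█  
····████·····█···██·██  
                        
                        
                        
                        
                        
                        
                        


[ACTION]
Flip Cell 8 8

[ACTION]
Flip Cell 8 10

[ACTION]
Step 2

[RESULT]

Gen: 2                  
····███··········█····  
██··███·····████··█···  
█··········█··█·█··█··  
··········█····█···█··  
··········█··█·█··█···  
···█··█·····███··█····  
····█·██······███·····  
·█····██···███········  
·██···█·█·█·█·········  
······█···█···········  
····················██  
······██············██  
                        
                        
                        
                        
                        
                        
                        


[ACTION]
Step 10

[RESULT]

Gen: 12                 
······················  
██····················  
██·······██···········  
······██··········██··  
·····███··█······████·  
····█·█·██······███·██  
··█····█········██··█·  
····██···········███··  
·······█···██·····█···  
········█···█·········  
········█···█·······██  
········█··█········██  
                        
                        
                        
                        
                        
                        
                        


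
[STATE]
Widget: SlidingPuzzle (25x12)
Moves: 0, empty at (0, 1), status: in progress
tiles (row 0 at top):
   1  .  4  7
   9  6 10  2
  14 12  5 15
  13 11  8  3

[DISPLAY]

┌────┬────┬────┬────┐    
│  1 │    │  4 │  7 │    
├────┼────┼────┼────┤    
│  9 │  6 │ 10 │  2 │    
├────┼────┼────┼────┤    
│ 14 │ 12 │  5 │ 15 │    
├────┼────┼────┼────┤    
│ 13 │ 11 │  8 │  3 │    
└────┴────┴────┴────┘    
Moves: 0                 
                         
                         


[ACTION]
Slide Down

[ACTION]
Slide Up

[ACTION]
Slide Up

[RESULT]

┌────┬────┬────┬────┐    
│  1 │  6 │  4 │  7 │    
├────┼────┼────┼────┤    
│  9 │ 12 │ 10 │  2 │    
├────┼────┼────┼────┤    
│ 14 │    │  5 │ 15 │    
├────┼────┼────┼────┤    
│ 13 │ 11 │  8 │  3 │    
└────┴────┴────┴────┘    
Moves: 2                 
                         
                         


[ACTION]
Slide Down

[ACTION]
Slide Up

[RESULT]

┌────┬────┬────┬────┐    
│  1 │  6 │  4 │  7 │    
├────┼────┼────┼────┤    
│  9 │ 12 │ 10 │  2 │    
├────┼────┼────┼────┤    
│ 14 │    │  5 │ 15 │    
├────┼────┼────┼────┤    
│ 13 │ 11 │  8 │  3 │    
└────┴────┴────┴────┘    
Moves: 4                 
                         
                         


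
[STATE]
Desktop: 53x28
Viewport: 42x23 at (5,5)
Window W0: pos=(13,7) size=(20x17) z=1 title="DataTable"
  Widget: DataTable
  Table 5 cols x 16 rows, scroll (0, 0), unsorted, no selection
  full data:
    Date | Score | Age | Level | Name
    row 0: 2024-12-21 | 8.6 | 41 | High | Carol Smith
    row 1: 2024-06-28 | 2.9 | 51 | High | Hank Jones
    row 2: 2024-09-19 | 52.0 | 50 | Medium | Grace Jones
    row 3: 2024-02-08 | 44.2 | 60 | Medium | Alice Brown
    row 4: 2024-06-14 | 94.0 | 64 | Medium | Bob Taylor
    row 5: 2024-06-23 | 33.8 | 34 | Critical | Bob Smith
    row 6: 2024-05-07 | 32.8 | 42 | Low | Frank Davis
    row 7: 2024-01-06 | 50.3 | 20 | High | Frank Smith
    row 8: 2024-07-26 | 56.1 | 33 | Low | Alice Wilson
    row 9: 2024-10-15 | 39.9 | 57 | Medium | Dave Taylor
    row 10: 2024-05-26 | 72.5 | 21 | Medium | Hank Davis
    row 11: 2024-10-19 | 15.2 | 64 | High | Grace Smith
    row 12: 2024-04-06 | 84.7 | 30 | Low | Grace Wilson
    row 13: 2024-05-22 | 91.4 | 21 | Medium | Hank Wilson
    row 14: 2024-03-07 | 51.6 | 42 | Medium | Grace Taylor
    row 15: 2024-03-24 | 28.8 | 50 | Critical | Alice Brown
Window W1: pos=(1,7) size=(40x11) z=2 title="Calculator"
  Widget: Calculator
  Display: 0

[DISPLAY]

                                          
                                          
━━━━━━━━━━━━━━━━━━━━━━━━━━━━━━━━━━━┓      
lculator                           ┃      
───────────────────────────────────┨      
                                  0┃      
─┬───┬───┬───┐                     ┃      
 │ 8 │ 9 │ ÷ │                     ┃      
─┼───┼───┼───┤                     ┃      
 │ 5 │ 6 │ × │                     ┃      
─┼───┼───┼───┤                     ┃      
 │ 2 │ 3 │ - │                     ┃      
━━━━━━━━━━━━━━━━━━━━━━━━━━━━━━━━━━━┛      
        ┃2024-05-07│32.8 │4┃              
        ┃2024-01-06│50.3 │2┃              
        ┃2024-07-26│56.1 │3┃              
        ┃2024-10-15│39.9 │5┃              
        ┃2024-05-26│72.5 │2┃              
        ┗━━━━━━━━━━━━━━━━━━┛              
                                          
                                          
                                          
                                          


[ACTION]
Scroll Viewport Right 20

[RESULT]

                                          
                                          
━━━━━━━━━━━━━━━━━━━━━━━━━━━━━┓            
or                           ┃            
─────────────────────────────┨            
                            0┃            
───┬───┐                     ┃            
 9 │ ÷ │                     ┃            
───┼───┤                     ┃            
 6 │ × │                     ┃            
───┼───┤                     ┃            
 3 │ - │                     ┃            
━━━━━━━━━━━━━━━━━━━━━━━━━━━━━┛            
  ┃2024-05-07│32.8 │4┃                    
  ┃2024-01-06│50.3 │2┃                    
  ┃2024-07-26│56.1 │3┃                    
  ┃2024-10-15│39.9 │5┃                    
  ┃2024-05-26│72.5 │2┃                    
  ┗━━━━━━━━━━━━━━━━━━┛                    
                                          
                                          
                                          
                                          


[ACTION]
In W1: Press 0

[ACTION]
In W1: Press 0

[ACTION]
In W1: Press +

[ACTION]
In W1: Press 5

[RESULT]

                                          
                                          
━━━━━━━━━━━━━━━━━━━━━━━━━━━━━┓            
or                           ┃            
─────────────────────────────┨            
                            5┃            
───┬───┐                     ┃            
 9 │ ÷ │                     ┃            
───┼───┤                     ┃            
 6 │ × │                     ┃            
───┼───┤                     ┃            
 3 │ - │                     ┃            
━━━━━━━━━━━━━━━━━━━━━━━━━━━━━┛            
  ┃2024-05-07│32.8 │4┃                    
  ┃2024-01-06│50.3 │2┃                    
  ┃2024-07-26│56.1 │3┃                    
  ┃2024-10-15│39.9 │5┃                    
  ┃2024-05-26│72.5 │2┃                    
  ┗━━━━━━━━━━━━━━━━━━┛                    
                                          
                                          
                                          
                                          


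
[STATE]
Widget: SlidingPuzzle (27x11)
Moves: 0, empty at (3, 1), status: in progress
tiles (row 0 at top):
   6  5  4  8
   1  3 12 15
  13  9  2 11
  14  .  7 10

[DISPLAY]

┌────┬────┬────┬────┐      
│  6 │  5 │  4 │  8 │      
├────┼────┼────┼────┤      
│  1 │  3 │ 12 │ 15 │      
├────┼────┼────┼────┤      
│ 13 │  9 │  2 │ 11 │      
├────┼────┼────┼────┤      
│ 14 │    │  7 │ 10 │      
└────┴────┴────┴────┘      
Moves: 0                   
                           


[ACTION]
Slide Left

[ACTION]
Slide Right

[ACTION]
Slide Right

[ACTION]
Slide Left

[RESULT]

┌────┬────┬────┬────┐      
│  6 │  5 │  4 │  8 │      
├────┼────┼────┼────┤      
│  1 │  3 │ 12 │ 15 │      
├────┼────┼────┼────┤      
│ 13 │  9 │  2 │ 11 │      
├────┼────┼────┼────┤      
│ 14 │    │  7 │ 10 │      
└────┴────┴────┴────┘      
Moves: 4                   
                           


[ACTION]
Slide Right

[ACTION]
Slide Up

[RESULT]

┌────┬────┬────┬────┐      
│  6 │  5 │  4 │  8 │      
├────┼────┼────┼────┤      
│  1 │  3 │ 12 │ 15 │      
├────┼────┼────┼────┤      
│ 13 │  9 │  2 │ 11 │      
├────┼────┼────┼────┤      
│    │ 14 │  7 │ 10 │      
└────┴────┴────┴────┘      
Moves: 5                   
                           


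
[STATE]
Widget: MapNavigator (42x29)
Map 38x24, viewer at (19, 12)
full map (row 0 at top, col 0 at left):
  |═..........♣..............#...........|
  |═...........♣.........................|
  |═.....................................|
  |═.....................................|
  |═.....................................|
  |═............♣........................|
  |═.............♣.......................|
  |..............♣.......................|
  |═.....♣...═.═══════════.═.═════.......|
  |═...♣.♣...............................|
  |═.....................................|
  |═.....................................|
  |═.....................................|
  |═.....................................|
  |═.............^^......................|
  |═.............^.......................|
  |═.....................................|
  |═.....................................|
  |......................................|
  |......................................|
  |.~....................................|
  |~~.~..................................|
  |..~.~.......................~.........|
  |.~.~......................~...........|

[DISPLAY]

                                          
                                          
  ═..........♣..............#...........  
  ═...........♣.........................  
  ═.....................................  
  ═.....................................  
  ═.....................................  
  ═............♣........................  
  ═.............♣.......................  
  ..............♣.......................  
  ═.....♣...═.═══════════.═.═════.......  
  ═...♣.♣...............................  
  ═.....................................  
  ═.....................................  
  ═..................@..................  
  ═.....................................  
  ═.............^^......................  
  ═.............^.......................  
  ═.....................................  
  ═.....................................  
  ......................................  
  ......................................  
  .~....................................  
  ~~.~..................................  
  ..~.~.......................~.........  
  .~.~......................~...........  
                                          
                                          
                                          


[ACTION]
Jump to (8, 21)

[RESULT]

             ..............♣..............
             ═.....♣...═.═══════════.═.═══
             ═...♣.♣......................
             ═............................
             ═............................
             ═............................
             ═............................
             ═.............^^.............
             ═.............^..............
             ═............................
             ═............................
             .............................
             .............................
             .~...........................
             ~~.~....@....................
             ..~.~.......................~
             .~.~......................~..
                                          
                                          
                                          
                                          
                                          
                                          
                                          
                                          
                                          
                                          
                                          
                                          


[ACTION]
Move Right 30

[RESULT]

......................                    
═══════.═.═════.......                    
......................                    
......................                    
......................                    
......................                    
......................                    
......................                    
......................                    
......................                    
......................                    
......................                    
......................                    
......................                    
.....................@                    
............~.........                    
..........~...........                    
                                          
                                          
                                          
                                          
                                          
                                          
                                          
                                          
                                          
                                          
                                          
                                          
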